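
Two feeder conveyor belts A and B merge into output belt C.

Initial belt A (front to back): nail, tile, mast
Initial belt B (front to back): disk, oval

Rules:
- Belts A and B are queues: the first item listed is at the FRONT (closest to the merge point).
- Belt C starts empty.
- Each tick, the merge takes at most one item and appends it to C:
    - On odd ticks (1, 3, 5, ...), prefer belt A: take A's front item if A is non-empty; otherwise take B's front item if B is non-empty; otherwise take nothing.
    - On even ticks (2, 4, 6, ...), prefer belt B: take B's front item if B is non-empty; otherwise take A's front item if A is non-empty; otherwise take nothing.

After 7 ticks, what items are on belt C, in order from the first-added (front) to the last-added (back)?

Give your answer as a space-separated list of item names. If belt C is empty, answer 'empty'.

Answer: nail disk tile oval mast

Derivation:
Tick 1: prefer A, take nail from A; A=[tile,mast] B=[disk,oval] C=[nail]
Tick 2: prefer B, take disk from B; A=[tile,mast] B=[oval] C=[nail,disk]
Tick 3: prefer A, take tile from A; A=[mast] B=[oval] C=[nail,disk,tile]
Tick 4: prefer B, take oval from B; A=[mast] B=[-] C=[nail,disk,tile,oval]
Tick 5: prefer A, take mast from A; A=[-] B=[-] C=[nail,disk,tile,oval,mast]
Tick 6: prefer B, both empty, nothing taken; A=[-] B=[-] C=[nail,disk,tile,oval,mast]
Tick 7: prefer A, both empty, nothing taken; A=[-] B=[-] C=[nail,disk,tile,oval,mast]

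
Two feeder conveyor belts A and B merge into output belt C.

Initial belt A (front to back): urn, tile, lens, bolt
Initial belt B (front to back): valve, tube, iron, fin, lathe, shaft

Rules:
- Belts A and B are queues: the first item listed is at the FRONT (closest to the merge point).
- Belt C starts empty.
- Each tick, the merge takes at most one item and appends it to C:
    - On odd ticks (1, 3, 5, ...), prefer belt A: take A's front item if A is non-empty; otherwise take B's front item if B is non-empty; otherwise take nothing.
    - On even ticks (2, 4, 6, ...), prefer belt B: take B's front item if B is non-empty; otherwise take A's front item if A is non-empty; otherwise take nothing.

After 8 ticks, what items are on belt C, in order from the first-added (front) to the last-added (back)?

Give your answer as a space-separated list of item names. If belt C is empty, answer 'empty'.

Answer: urn valve tile tube lens iron bolt fin

Derivation:
Tick 1: prefer A, take urn from A; A=[tile,lens,bolt] B=[valve,tube,iron,fin,lathe,shaft] C=[urn]
Tick 2: prefer B, take valve from B; A=[tile,lens,bolt] B=[tube,iron,fin,lathe,shaft] C=[urn,valve]
Tick 3: prefer A, take tile from A; A=[lens,bolt] B=[tube,iron,fin,lathe,shaft] C=[urn,valve,tile]
Tick 4: prefer B, take tube from B; A=[lens,bolt] B=[iron,fin,lathe,shaft] C=[urn,valve,tile,tube]
Tick 5: prefer A, take lens from A; A=[bolt] B=[iron,fin,lathe,shaft] C=[urn,valve,tile,tube,lens]
Tick 6: prefer B, take iron from B; A=[bolt] B=[fin,lathe,shaft] C=[urn,valve,tile,tube,lens,iron]
Tick 7: prefer A, take bolt from A; A=[-] B=[fin,lathe,shaft] C=[urn,valve,tile,tube,lens,iron,bolt]
Tick 8: prefer B, take fin from B; A=[-] B=[lathe,shaft] C=[urn,valve,tile,tube,lens,iron,bolt,fin]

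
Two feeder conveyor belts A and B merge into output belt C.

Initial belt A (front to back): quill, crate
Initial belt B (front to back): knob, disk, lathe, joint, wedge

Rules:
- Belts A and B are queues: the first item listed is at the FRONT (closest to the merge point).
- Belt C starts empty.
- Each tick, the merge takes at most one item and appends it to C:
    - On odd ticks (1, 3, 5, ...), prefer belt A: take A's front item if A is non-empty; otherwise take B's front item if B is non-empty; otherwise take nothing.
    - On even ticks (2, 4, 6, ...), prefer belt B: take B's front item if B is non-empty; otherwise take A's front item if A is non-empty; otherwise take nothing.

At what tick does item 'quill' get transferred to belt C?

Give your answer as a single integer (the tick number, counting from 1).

Tick 1: prefer A, take quill from A; A=[crate] B=[knob,disk,lathe,joint,wedge] C=[quill]

Answer: 1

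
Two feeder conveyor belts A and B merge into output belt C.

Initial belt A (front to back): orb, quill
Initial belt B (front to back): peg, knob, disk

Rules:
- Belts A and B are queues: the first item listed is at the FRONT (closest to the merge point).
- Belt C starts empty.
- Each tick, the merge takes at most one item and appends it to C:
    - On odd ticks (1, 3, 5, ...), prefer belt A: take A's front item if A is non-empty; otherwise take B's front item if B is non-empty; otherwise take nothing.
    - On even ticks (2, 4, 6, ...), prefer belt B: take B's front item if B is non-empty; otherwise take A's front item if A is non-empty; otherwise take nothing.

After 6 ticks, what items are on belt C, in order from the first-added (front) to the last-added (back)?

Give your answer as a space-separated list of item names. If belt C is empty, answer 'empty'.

Tick 1: prefer A, take orb from A; A=[quill] B=[peg,knob,disk] C=[orb]
Tick 2: prefer B, take peg from B; A=[quill] B=[knob,disk] C=[orb,peg]
Tick 3: prefer A, take quill from A; A=[-] B=[knob,disk] C=[orb,peg,quill]
Tick 4: prefer B, take knob from B; A=[-] B=[disk] C=[orb,peg,quill,knob]
Tick 5: prefer A, take disk from B; A=[-] B=[-] C=[orb,peg,quill,knob,disk]
Tick 6: prefer B, both empty, nothing taken; A=[-] B=[-] C=[orb,peg,quill,knob,disk]

Answer: orb peg quill knob disk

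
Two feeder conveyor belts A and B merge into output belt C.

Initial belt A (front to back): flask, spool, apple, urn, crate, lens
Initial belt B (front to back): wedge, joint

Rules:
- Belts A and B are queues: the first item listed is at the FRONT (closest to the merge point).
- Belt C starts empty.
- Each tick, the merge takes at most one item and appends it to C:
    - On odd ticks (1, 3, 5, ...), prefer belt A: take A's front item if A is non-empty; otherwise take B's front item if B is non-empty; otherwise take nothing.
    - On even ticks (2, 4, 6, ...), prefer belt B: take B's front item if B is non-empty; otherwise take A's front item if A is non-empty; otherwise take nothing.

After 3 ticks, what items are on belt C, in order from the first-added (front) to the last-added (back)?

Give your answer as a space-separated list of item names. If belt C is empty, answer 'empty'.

Answer: flask wedge spool

Derivation:
Tick 1: prefer A, take flask from A; A=[spool,apple,urn,crate,lens] B=[wedge,joint] C=[flask]
Tick 2: prefer B, take wedge from B; A=[spool,apple,urn,crate,lens] B=[joint] C=[flask,wedge]
Tick 3: prefer A, take spool from A; A=[apple,urn,crate,lens] B=[joint] C=[flask,wedge,spool]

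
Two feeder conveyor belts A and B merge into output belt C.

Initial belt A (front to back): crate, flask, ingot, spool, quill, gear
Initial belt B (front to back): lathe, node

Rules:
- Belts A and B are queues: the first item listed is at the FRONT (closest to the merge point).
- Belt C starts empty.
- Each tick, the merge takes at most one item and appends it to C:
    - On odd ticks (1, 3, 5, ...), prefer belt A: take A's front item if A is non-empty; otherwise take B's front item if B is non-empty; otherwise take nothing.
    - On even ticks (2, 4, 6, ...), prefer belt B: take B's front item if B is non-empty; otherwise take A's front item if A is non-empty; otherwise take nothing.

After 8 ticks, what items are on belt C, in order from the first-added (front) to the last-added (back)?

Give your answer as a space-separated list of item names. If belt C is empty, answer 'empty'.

Tick 1: prefer A, take crate from A; A=[flask,ingot,spool,quill,gear] B=[lathe,node] C=[crate]
Tick 2: prefer B, take lathe from B; A=[flask,ingot,spool,quill,gear] B=[node] C=[crate,lathe]
Tick 3: prefer A, take flask from A; A=[ingot,spool,quill,gear] B=[node] C=[crate,lathe,flask]
Tick 4: prefer B, take node from B; A=[ingot,spool,quill,gear] B=[-] C=[crate,lathe,flask,node]
Tick 5: prefer A, take ingot from A; A=[spool,quill,gear] B=[-] C=[crate,lathe,flask,node,ingot]
Tick 6: prefer B, take spool from A; A=[quill,gear] B=[-] C=[crate,lathe,flask,node,ingot,spool]
Tick 7: prefer A, take quill from A; A=[gear] B=[-] C=[crate,lathe,flask,node,ingot,spool,quill]
Tick 8: prefer B, take gear from A; A=[-] B=[-] C=[crate,lathe,flask,node,ingot,spool,quill,gear]

Answer: crate lathe flask node ingot spool quill gear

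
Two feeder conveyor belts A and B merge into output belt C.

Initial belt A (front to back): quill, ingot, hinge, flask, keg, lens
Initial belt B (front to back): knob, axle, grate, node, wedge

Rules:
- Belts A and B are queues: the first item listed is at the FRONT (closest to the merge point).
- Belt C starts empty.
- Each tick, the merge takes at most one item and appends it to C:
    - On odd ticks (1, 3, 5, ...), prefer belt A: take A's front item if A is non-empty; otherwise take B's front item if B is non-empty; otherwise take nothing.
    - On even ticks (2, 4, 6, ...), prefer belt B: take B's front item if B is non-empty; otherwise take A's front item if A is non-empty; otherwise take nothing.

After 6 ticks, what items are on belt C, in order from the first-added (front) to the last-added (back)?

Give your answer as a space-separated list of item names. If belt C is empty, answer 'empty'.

Answer: quill knob ingot axle hinge grate

Derivation:
Tick 1: prefer A, take quill from A; A=[ingot,hinge,flask,keg,lens] B=[knob,axle,grate,node,wedge] C=[quill]
Tick 2: prefer B, take knob from B; A=[ingot,hinge,flask,keg,lens] B=[axle,grate,node,wedge] C=[quill,knob]
Tick 3: prefer A, take ingot from A; A=[hinge,flask,keg,lens] B=[axle,grate,node,wedge] C=[quill,knob,ingot]
Tick 4: prefer B, take axle from B; A=[hinge,flask,keg,lens] B=[grate,node,wedge] C=[quill,knob,ingot,axle]
Tick 5: prefer A, take hinge from A; A=[flask,keg,lens] B=[grate,node,wedge] C=[quill,knob,ingot,axle,hinge]
Tick 6: prefer B, take grate from B; A=[flask,keg,lens] B=[node,wedge] C=[quill,knob,ingot,axle,hinge,grate]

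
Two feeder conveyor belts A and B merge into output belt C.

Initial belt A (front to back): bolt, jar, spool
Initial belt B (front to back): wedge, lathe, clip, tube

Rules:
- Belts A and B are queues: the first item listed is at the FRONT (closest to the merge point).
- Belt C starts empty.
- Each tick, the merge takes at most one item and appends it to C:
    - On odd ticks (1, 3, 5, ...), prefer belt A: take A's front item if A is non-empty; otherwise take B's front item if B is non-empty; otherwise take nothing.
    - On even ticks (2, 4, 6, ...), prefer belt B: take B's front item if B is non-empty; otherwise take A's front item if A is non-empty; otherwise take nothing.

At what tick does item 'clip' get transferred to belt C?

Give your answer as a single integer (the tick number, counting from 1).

Answer: 6

Derivation:
Tick 1: prefer A, take bolt from A; A=[jar,spool] B=[wedge,lathe,clip,tube] C=[bolt]
Tick 2: prefer B, take wedge from B; A=[jar,spool] B=[lathe,clip,tube] C=[bolt,wedge]
Tick 3: prefer A, take jar from A; A=[spool] B=[lathe,clip,tube] C=[bolt,wedge,jar]
Tick 4: prefer B, take lathe from B; A=[spool] B=[clip,tube] C=[bolt,wedge,jar,lathe]
Tick 5: prefer A, take spool from A; A=[-] B=[clip,tube] C=[bolt,wedge,jar,lathe,spool]
Tick 6: prefer B, take clip from B; A=[-] B=[tube] C=[bolt,wedge,jar,lathe,spool,clip]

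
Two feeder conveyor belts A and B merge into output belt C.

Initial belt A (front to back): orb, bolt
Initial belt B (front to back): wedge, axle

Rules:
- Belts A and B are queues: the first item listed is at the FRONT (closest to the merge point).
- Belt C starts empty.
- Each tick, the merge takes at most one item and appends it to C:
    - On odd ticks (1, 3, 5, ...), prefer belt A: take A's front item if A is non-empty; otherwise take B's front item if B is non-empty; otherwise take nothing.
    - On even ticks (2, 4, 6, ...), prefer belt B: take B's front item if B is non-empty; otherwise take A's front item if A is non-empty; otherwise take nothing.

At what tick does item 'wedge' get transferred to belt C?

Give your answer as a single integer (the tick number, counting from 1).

Tick 1: prefer A, take orb from A; A=[bolt] B=[wedge,axle] C=[orb]
Tick 2: prefer B, take wedge from B; A=[bolt] B=[axle] C=[orb,wedge]

Answer: 2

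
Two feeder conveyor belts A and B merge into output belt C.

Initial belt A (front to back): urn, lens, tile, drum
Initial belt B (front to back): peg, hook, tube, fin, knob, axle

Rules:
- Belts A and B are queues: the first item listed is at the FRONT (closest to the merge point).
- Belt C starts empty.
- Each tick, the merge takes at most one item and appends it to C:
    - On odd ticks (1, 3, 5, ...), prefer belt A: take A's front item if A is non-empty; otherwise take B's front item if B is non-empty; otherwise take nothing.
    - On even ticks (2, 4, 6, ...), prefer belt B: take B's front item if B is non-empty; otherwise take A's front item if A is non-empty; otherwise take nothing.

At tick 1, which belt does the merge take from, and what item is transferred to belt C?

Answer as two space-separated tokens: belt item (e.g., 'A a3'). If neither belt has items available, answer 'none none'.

Answer: A urn

Derivation:
Tick 1: prefer A, take urn from A; A=[lens,tile,drum] B=[peg,hook,tube,fin,knob,axle] C=[urn]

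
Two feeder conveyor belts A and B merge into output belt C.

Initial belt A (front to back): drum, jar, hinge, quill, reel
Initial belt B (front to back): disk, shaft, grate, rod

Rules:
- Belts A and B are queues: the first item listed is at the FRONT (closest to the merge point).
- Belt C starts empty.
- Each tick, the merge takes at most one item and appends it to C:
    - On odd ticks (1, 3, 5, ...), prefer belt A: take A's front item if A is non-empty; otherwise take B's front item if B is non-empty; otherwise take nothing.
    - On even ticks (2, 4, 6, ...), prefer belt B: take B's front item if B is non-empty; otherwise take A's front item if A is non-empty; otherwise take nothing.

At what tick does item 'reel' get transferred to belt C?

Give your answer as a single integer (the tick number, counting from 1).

Tick 1: prefer A, take drum from A; A=[jar,hinge,quill,reel] B=[disk,shaft,grate,rod] C=[drum]
Tick 2: prefer B, take disk from B; A=[jar,hinge,quill,reel] B=[shaft,grate,rod] C=[drum,disk]
Tick 3: prefer A, take jar from A; A=[hinge,quill,reel] B=[shaft,grate,rod] C=[drum,disk,jar]
Tick 4: prefer B, take shaft from B; A=[hinge,quill,reel] B=[grate,rod] C=[drum,disk,jar,shaft]
Tick 5: prefer A, take hinge from A; A=[quill,reel] B=[grate,rod] C=[drum,disk,jar,shaft,hinge]
Tick 6: prefer B, take grate from B; A=[quill,reel] B=[rod] C=[drum,disk,jar,shaft,hinge,grate]
Tick 7: prefer A, take quill from A; A=[reel] B=[rod] C=[drum,disk,jar,shaft,hinge,grate,quill]
Tick 8: prefer B, take rod from B; A=[reel] B=[-] C=[drum,disk,jar,shaft,hinge,grate,quill,rod]
Tick 9: prefer A, take reel from A; A=[-] B=[-] C=[drum,disk,jar,shaft,hinge,grate,quill,rod,reel]

Answer: 9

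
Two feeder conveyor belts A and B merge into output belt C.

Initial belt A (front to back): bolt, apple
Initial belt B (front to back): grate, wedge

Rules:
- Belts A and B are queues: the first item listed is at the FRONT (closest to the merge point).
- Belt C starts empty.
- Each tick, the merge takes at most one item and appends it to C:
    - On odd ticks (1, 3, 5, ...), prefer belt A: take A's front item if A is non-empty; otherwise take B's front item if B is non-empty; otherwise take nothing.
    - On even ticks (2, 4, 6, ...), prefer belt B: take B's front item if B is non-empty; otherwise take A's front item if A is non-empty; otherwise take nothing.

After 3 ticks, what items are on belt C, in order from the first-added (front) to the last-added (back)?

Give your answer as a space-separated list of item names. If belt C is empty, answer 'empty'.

Tick 1: prefer A, take bolt from A; A=[apple] B=[grate,wedge] C=[bolt]
Tick 2: prefer B, take grate from B; A=[apple] B=[wedge] C=[bolt,grate]
Tick 3: prefer A, take apple from A; A=[-] B=[wedge] C=[bolt,grate,apple]

Answer: bolt grate apple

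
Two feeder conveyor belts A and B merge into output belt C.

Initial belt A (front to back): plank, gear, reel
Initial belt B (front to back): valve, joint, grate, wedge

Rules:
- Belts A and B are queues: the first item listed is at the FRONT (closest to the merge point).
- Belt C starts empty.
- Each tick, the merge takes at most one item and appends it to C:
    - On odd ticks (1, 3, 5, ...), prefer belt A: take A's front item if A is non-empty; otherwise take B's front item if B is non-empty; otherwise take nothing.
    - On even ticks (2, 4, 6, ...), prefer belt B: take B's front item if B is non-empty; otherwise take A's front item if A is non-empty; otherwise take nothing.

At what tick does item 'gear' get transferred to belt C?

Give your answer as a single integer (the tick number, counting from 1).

Tick 1: prefer A, take plank from A; A=[gear,reel] B=[valve,joint,grate,wedge] C=[plank]
Tick 2: prefer B, take valve from B; A=[gear,reel] B=[joint,grate,wedge] C=[plank,valve]
Tick 3: prefer A, take gear from A; A=[reel] B=[joint,grate,wedge] C=[plank,valve,gear]

Answer: 3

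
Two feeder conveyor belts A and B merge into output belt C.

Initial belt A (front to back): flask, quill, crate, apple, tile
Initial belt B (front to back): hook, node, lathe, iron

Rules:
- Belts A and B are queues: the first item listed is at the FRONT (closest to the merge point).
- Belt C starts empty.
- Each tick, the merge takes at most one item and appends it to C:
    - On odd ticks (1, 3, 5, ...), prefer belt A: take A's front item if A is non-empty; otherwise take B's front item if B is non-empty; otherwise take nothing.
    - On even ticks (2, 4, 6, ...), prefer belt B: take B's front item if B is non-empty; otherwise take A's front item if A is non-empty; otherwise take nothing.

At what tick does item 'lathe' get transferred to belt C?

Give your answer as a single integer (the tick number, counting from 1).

Answer: 6

Derivation:
Tick 1: prefer A, take flask from A; A=[quill,crate,apple,tile] B=[hook,node,lathe,iron] C=[flask]
Tick 2: prefer B, take hook from B; A=[quill,crate,apple,tile] B=[node,lathe,iron] C=[flask,hook]
Tick 3: prefer A, take quill from A; A=[crate,apple,tile] B=[node,lathe,iron] C=[flask,hook,quill]
Tick 4: prefer B, take node from B; A=[crate,apple,tile] B=[lathe,iron] C=[flask,hook,quill,node]
Tick 5: prefer A, take crate from A; A=[apple,tile] B=[lathe,iron] C=[flask,hook,quill,node,crate]
Tick 6: prefer B, take lathe from B; A=[apple,tile] B=[iron] C=[flask,hook,quill,node,crate,lathe]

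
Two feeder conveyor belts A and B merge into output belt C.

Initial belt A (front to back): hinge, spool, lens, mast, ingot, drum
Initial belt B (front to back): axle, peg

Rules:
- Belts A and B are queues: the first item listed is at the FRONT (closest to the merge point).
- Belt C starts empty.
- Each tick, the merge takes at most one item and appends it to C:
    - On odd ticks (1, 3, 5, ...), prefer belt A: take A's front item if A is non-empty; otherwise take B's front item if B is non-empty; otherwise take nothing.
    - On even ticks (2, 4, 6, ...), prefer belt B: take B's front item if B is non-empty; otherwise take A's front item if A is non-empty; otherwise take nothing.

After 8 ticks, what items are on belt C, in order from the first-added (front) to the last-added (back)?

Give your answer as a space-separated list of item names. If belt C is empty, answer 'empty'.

Tick 1: prefer A, take hinge from A; A=[spool,lens,mast,ingot,drum] B=[axle,peg] C=[hinge]
Tick 2: prefer B, take axle from B; A=[spool,lens,mast,ingot,drum] B=[peg] C=[hinge,axle]
Tick 3: prefer A, take spool from A; A=[lens,mast,ingot,drum] B=[peg] C=[hinge,axle,spool]
Tick 4: prefer B, take peg from B; A=[lens,mast,ingot,drum] B=[-] C=[hinge,axle,spool,peg]
Tick 5: prefer A, take lens from A; A=[mast,ingot,drum] B=[-] C=[hinge,axle,spool,peg,lens]
Tick 6: prefer B, take mast from A; A=[ingot,drum] B=[-] C=[hinge,axle,spool,peg,lens,mast]
Tick 7: prefer A, take ingot from A; A=[drum] B=[-] C=[hinge,axle,spool,peg,lens,mast,ingot]
Tick 8: prefer B, take drum from A; A=[-] B=[-] C=[hinge,axle,spool,peg,lens,mast,ingot,drum]

Answer: hinge axle spool peg lens mast ingot drum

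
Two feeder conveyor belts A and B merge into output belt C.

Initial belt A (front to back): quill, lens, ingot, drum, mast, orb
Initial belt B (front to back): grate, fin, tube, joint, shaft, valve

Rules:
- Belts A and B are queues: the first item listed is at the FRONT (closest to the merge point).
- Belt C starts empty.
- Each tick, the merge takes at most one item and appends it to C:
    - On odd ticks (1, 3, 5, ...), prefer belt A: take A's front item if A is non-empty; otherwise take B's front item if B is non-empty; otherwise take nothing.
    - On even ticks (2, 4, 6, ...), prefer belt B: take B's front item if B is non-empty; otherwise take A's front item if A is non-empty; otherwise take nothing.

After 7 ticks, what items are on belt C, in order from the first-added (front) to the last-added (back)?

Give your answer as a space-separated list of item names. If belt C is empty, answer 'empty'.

Answer: quill grate lens fin ingot tube drum

Derivation:
Tick 1: prefer A, take quill from A; A=[lens,ingot,drum,mast,orb] B=[grate,fin,tube,joint,shaft,valve] C=[quill]
Tick 2: prefer B, take grate from B; A=[lens,ingot,drum,mast,orb] B=[fin,tube,joint,shaft,valve] C=[quill,grate]
Tick 3: prefer A, take lens from A; A=[ingot,drum,mast,orb] B=[fin,tube,joint,shaft,valve] C=[quill,grate,lens]
Tick 4: prefer B, take fin from B; A=[ingot,drum,mast,orb] B=[tube,joint,shaft,valve] C=[quill,grate,lens,fin]
Tick 5: prefer A, take ingot from A; A=[drum,mast,orb] B=[tube,joint,shaft,valve] C=[quill,grate,lens,fin,ingot]
Tick 6: prefer B, take tube from B; A=[drum,mast,orb] B=[joint,shaft,valve] C=[quill,grate,lens,fin,ingot,tube]
Tick 7: prefer A, take drum from A; A=[mast,orb] B=[joint,shaft,valve] C=[quill,grate,lens,fin,ingot,tube,drum]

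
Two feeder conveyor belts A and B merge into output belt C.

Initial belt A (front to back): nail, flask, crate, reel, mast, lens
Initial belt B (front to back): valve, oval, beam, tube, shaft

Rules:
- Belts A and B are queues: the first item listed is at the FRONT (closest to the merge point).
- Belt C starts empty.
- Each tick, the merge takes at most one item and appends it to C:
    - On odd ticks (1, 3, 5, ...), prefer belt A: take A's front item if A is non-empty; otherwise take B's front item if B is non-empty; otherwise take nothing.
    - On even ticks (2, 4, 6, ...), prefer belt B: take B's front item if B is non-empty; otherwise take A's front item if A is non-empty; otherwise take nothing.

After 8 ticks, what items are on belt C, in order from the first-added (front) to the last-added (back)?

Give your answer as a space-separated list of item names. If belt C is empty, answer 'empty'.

Answer: nail valve flask oval crate beam reel tube

Derivation:
Tick 1: prefer A, take nail from A; A=[flask,crate,reel,mast,lens] B=[valve,oval,beam,tube,shaft] C=[nail]
Tick 2: prefer B, take valve from B; A=[flask,crate,reel,mast,lens] B=[oval,beam,tube,shaft] C=[nail,valve]
Tick 3: prefer A, take flask from A; A=[crate,reel,mast,lens] B=[oval,beam,tube,shaft] C=[nail,valve,flask]
Tick 4: prefer B, take oval from B; A=[crate,reel,mast,lens] B=[beam,tube,shaft] C=[nail,valve,flask,oval]
Tick 5: prefer A, take crate from A; A=[reel,mast,lens] B=[beam,tube,shaft] C=[nail,valve,flask,oval,crate]
Tick 6: prefer B, take beam from B; A=[reel,mast,lens] B=[tube,shaft] C=[nail,valve,flask,oval,crate,beam]
Tick 7: prefer A, take reel from A; A=[mast,lens] B=[tube,shaft] C=[nail,valve,flask,oval,crate,beam,reel]
Tick 8: prefer B, take tube from B; A=[mast,lens] B=[shaft] C=[nail,valve,flask,oval,crate,beam,reel,tube]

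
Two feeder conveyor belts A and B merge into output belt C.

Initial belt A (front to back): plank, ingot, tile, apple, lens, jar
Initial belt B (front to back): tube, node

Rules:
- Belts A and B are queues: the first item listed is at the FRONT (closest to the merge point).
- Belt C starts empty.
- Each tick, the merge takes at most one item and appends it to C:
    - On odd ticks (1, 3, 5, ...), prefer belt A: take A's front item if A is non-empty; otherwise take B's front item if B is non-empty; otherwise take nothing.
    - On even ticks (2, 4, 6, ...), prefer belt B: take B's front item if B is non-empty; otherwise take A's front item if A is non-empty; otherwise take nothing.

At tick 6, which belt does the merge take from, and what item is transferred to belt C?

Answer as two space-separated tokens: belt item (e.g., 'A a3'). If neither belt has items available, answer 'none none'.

Tick 1: prefer A, take plank from A; A=[ingot,tile,apple,lens,jar] B=[tube,node] C=[plank]
Tick 2: prefer B, take tube from B; A=[ingot,tile,apple,lens,jar] B=[node] C=[plank,tube]
Tick 3: prefer A, take ingot from A; A=[tile,apple,lens,jar] B=[node] C=[plank,tube,ingot]
Tick 4: prefer B, take node from B; A=[tile,apple,lens,jar] B=[-] C=[plank,tube,ingot,node]
Tick 5: prefer A, take tile from A; A=[apple,lens,jar] B=[-] C=[plank,tube,ingot,node,tile]
Tick 6: prefer B, take apple from A; A=[lens,jar] B=[-] C=[plank,tube,ingot,node,tile,apple]

Answer: A apple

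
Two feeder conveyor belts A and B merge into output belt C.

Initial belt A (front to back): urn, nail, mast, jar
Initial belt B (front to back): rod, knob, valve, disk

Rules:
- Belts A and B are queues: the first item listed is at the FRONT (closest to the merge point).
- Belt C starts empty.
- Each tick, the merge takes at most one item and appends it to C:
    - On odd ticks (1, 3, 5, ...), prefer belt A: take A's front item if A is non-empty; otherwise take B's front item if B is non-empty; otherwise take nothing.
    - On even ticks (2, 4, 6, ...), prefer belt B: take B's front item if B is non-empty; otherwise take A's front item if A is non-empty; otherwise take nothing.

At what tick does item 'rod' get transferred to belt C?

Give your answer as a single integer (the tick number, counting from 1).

Answer: 2

Derivation:
Tick 1: prefer A, take urn from A; A=[nail,mast,jar] B=[rod,knob,valve,disk] C=[urn]
Tick 2: prefer B, take rod from B; A=[nail,mast,jar] B=[knob,valve,disk] C=[urn,rod]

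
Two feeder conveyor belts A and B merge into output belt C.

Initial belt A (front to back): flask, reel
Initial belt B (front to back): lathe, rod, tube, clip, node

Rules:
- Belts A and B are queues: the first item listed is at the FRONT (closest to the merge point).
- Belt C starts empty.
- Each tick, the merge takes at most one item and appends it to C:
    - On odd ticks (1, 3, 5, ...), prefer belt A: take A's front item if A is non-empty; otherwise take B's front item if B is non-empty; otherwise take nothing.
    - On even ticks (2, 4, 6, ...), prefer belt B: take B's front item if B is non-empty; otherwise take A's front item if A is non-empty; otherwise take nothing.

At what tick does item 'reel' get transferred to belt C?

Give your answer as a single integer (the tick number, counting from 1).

Tick 1: prefer A, take flask from A; A=[reel] B=[lathe,rod,tube,clip,node] C=[flask]
Tick 2: prefer B, take lathe from B; A=[reel] B=[rod,tube,clip,node] C=[flask,lathe]
Tick 3: prefer A, take reel from A; A=[-] B=[rod,tube,clip,node] C=[flask,lathe,reel]

Answer: 3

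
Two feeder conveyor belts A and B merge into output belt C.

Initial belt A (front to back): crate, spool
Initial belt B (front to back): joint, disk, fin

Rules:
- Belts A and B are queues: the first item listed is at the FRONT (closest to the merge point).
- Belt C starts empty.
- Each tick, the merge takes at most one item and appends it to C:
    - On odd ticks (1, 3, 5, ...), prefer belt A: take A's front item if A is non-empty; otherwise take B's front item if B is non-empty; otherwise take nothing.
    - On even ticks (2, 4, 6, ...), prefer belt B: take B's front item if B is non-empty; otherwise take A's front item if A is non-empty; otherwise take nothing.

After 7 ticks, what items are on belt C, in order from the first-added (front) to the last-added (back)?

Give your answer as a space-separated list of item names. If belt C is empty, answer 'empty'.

Tick 1: prefer A, take crate from A; A=[spool] B=[joint,disk,fin] C=[crate]
Tick 2: prefer B, take joint from B; A=[spool] B=[disk,fin] C=[crate,joint]
Tick 3: prefer A, take spool from A; A=[-] B=[disk,fin] C=[crate,joint,spool]
Tick 4: prefer B, take disk from B; A=[-] B=[fin] C=[crate,joint,spool,disk]
Tick 5: prefer A, take fin from B; A=[-] B=[-] C=[crate,joint,spool,disk,fin]
Tick 6: prefer B, both empty, nothing taken; A=[-] B=[-] C=[crate,joint,spool,disk,fin]
Tick 7: prefer A, both empty, nothing taken; A=[-] B=[-] C=[crate,joint,spool,disk,fin]

Answer: crate joint spool disk fin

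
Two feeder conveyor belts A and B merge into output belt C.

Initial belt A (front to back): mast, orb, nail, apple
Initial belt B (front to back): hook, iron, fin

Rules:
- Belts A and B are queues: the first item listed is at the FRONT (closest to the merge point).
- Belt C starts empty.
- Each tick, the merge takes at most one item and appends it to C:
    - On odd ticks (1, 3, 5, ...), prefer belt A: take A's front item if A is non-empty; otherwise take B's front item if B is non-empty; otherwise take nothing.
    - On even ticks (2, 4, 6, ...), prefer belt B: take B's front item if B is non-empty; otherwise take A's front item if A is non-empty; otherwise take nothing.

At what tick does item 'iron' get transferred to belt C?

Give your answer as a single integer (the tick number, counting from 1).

Answer: 4

Derivation:
Tick 1: prefer A, take mast from A; A=[orb,nail,apple] B=[hook,iron,fin] C=[mast]
Tick 2: prefer B, take hook from B; A=[orb,nail,apple] B=[iron,fin] C=[mast,hook]
Tick 3: prefer A, take orb from A; A=[nail,apple] B=[iron,fin] C=[mast,hook,orb]
Tick 4: prefer B, take iron from B; A=[nail,apple] B=[fin] C=[mast,hook,orb,iron]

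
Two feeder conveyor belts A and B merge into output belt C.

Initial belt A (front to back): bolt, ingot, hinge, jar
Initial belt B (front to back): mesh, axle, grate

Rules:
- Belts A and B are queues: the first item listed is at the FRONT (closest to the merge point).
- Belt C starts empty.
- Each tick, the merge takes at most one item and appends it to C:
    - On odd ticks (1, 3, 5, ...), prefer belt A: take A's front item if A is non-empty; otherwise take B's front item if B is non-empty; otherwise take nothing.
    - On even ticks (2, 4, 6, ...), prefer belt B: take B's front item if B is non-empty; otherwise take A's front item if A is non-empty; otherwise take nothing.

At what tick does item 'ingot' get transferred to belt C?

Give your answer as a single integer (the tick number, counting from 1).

Answer: 3

Derivation:
Tick 1: prefer A, take bolt from A; A=[ingot,hinge,jar] B=[mesh,axle,grate] C=[bolt]
Tick 2: prefer B, take mesh from B; A=[ingot,hinge,jar] B=[axle,grate] C=[bolt,mesh]
Tick 3: prefer A, take ingot from A; A=[hinge,jar] B=[axle,grate] C=[bolt,mesh,ingot]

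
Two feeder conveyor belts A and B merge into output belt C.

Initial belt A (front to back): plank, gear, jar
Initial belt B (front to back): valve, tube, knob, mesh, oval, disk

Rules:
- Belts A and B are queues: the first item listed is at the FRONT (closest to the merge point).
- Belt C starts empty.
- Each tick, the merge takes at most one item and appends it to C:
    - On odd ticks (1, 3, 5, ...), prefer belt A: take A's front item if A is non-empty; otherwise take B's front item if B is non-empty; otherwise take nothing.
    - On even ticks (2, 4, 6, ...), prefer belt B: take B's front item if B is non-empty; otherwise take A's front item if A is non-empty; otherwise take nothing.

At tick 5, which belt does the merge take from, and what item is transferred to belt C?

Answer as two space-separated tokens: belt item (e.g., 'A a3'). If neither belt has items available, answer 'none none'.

Tick 1: prefer A, take plank from A; A=[gear,jar] B=[valve,tube,knob,mesh,oval,disk] C=[plank]
Tick 2: prefer B, take valve from B; A=[gear,jar] B=[tube,knob,mesh,oval,disk] C=[plank,valve]
Tick 3: prefer A, take gear from A; A=[jar] B=[tube,knob,mesh,oval,disk] C=[plank,valve,gear]
Tick 4: prefer B, take tube from B; A=[jar] B=[knob,mesh,oval,disk] C=[plank,valve,gear,tube]
Tick 5: prefer A, take jar from A; A=[-] B=[knob,mesh,oval,disk] C=[plank,valve,gear,tube,jar]

Answer: A jar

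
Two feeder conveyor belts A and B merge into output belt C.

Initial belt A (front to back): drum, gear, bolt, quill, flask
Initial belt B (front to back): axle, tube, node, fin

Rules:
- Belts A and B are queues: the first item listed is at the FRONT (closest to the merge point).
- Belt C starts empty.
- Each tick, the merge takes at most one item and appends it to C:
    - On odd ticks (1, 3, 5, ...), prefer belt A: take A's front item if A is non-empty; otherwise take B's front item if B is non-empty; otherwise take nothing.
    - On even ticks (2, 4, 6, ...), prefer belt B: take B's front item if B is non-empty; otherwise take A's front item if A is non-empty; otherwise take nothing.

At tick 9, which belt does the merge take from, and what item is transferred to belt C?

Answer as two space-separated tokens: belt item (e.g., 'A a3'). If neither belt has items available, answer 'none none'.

Answer: A flask

Derivation:
Tick 1: prefer A, take drum from A; A=[gear,bolt,quill,flask] B=[axle,tube,node,fin] C=[drum]
Tick 2: prefer B, take axle from B; A=[gear,bolt,quill,flask] B=[tube,node,fin] C=[drum,axle]
Tick 3: prefer A, take gear from A; A=[bolt,quill,flask] B=[tube,node,fin] C=[drum,axle,gear]
Tick 4: prefer B, take tube from B; A=[bolt,quill,flask] B=[node,fin] C=[drum,axle,gear,tube]
Tick 5: prefer A, take bolt from A; A=[quill,flask] B=[node,fin] C=[drum,axle,gear,tube,bolt]
Tick 6: prefer B, take node from B; A=[quill,flask] B=[fin] C=[drum,axle,gear,tube,bolt,node]
Tick 7: prefer A, take quill from A; A=[flask] B=[fin] C=[drum,axle,gear,tube,bolt,node,quill]
Tick 8: prefer B, take fin from B; A=[flask] B=[-] C=[drum,axle,gear,tube,bolt,node,quill,fin]
Tick 9: prefer A, take flask from A; A=[-] B=[-] C=[drum,axle,gear,tube,bolt,node,quill,fin,flask]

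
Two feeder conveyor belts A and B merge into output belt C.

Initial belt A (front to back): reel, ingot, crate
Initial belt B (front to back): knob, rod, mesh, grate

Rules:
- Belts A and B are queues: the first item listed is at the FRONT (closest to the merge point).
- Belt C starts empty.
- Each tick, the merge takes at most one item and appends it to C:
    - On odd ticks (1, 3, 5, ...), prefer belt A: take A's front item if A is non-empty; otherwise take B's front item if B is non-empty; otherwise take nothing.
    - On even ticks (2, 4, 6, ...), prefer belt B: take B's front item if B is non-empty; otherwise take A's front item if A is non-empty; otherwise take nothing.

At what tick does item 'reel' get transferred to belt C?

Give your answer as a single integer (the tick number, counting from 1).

Answer: 1

Derivation:
Tick 1: prefer A, take reel from A; A=[ingot,crate] B=[knob,rod,mesh,grate] C=[reel]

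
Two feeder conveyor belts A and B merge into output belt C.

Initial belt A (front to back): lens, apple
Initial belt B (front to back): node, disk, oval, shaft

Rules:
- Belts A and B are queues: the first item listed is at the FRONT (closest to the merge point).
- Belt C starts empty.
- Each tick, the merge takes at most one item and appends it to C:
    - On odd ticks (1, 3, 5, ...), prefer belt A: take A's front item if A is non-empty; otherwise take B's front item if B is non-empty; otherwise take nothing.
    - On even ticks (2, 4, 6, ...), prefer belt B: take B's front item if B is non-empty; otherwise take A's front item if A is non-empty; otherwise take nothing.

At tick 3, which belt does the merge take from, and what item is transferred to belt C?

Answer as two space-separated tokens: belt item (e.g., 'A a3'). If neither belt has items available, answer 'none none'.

Tick 1: prefer A, take lens from A; A=[apple] B=[node,disk,oval,shaft] C=[lens]
Tick 2: prefer B, take node from B; A=[apple] B=[disk,oval,shaft] C=[lens,node]
Tick 3: prefer A, take apple from A; A=[-] B=[disk,oval,shaft] C=[lens,node,apple]

Answer: A apple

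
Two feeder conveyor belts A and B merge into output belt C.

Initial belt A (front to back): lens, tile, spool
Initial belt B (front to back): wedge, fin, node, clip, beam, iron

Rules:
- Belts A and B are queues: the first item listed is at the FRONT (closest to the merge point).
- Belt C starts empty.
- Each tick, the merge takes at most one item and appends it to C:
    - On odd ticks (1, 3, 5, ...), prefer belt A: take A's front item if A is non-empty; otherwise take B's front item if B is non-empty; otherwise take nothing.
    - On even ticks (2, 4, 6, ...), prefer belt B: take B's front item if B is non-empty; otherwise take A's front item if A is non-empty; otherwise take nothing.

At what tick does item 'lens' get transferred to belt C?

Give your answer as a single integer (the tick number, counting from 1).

Tick 1: prefer A, take lens from A; A=[tile,spool] B=[wedge,fin,node,clip,beam,iron] C=[lens]

Answer: 1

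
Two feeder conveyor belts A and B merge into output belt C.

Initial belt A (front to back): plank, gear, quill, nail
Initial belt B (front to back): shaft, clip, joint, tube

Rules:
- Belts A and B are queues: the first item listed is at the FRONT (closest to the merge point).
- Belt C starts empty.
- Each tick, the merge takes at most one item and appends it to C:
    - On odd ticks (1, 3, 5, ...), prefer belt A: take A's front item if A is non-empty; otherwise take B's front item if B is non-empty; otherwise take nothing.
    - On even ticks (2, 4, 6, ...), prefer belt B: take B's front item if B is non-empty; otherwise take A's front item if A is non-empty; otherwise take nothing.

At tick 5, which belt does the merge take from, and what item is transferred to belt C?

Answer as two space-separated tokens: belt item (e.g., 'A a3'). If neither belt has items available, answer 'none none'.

Tick 1: prefer A, take plank from A; A=[gear,quill,nail] B=[shaft,clip,joint,tube] C=[plank]
Tick 2: prefer B, take shaft from B; A=[gear,quill,nail] B=[clip,joint,tube] C=[plank,shaft]
Tick 3: prefer A, take gear from A; A=[quill,nail] B=[clip,joint,tube] C=[plank,shaft,gear]
Tick 4: prefer B, take clip from B; A=[quill,nail] B=[joint,tube] C=[plank,shaft,gear,clip]
Tick 5: prefer A, take quill from A; A=[nail] B=[joint,tube] C=[plank,shaft,gear,clip,quill]

Answer: A quill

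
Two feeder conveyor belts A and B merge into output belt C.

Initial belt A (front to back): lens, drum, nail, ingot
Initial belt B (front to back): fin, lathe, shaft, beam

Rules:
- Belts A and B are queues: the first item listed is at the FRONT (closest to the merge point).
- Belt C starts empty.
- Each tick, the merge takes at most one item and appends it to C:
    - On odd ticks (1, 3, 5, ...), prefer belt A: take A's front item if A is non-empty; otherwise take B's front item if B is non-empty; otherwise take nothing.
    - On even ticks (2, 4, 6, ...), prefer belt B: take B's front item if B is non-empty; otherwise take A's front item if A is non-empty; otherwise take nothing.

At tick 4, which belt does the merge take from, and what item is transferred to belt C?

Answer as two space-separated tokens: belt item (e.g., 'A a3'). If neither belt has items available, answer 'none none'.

Answer: B lathe

Derivation:
Tick 1: prefer A, take lens from A; A=[drum,nail,ingot] B=[fin,lathe,shaft,beam] C=[lens]
Tick 2: prefer B, take fin from B; A=[drum,nail,ingot] B=[lathe,shaft,beam] C=[lens,fin]
Tick 3: prefer A, take drum from A; A=[nail,ingot] B=[lathe,shaft,beam] C=[lens,fin,drum]
Tick 4: prefer B, take lathe from B; A=[nail,ingot] B=[shaft,beam] C=[lens,fin,drum,lathe]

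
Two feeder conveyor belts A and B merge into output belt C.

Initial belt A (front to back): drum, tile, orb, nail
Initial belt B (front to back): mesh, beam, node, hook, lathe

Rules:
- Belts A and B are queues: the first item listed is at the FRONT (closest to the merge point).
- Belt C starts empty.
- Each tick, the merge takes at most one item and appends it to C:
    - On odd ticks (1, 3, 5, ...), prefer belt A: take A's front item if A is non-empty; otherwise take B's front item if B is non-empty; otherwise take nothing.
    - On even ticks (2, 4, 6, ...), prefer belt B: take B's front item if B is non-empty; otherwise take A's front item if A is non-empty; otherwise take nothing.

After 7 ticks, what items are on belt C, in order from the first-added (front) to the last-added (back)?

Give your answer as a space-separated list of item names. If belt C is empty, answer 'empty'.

Tick 1: prefer A, take drum from A; A=[tile,orb,nail] B=[mesh,beam,node,hook,lathe] C=[drum]
Tick 2: prefer B, take mesh from B; A=[tile,orb,nail] B=[beam,node,hook,lathe] C=[drum,mesh]
Tick 3: prefer A, take tile from A; A=[orb,nail] B=[beam,node,hook,lathe] C=[drum,mesh,tile]
Tick 4: prefer B, take beam from B; A=[orb,nail] B=[node,hook,lathe] C=[drum,mesh,tile,beam]
Tick 5: prefer A, take orb from A; A=[nail] B=[node,hook,lathe] C=[drum,mesh,tile,beam,orb]
Tick 6: prefer B, take node from B; A=[nail] B=[hook,lathe] C=[drum,mesh,tile,beam,orb,node]
Tick 7: prefer A, take nail from A; A=[-] B=[hook,lathe] C=[drum,mesh,tile,beam,orb,node,nail]

Answer: drum mesh tile beam orb node nail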